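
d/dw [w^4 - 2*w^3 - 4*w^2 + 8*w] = 4*w^3 - 6*w^2 - 8*w + 8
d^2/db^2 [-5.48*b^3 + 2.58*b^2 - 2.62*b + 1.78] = 5.16 - 32.88*b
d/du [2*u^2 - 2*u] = 4*u - 2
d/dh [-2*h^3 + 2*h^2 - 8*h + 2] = -6*h^2 + 4*h - 8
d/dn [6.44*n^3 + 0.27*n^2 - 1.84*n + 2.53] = 19.32*n^2 + 0.54*n - 1.84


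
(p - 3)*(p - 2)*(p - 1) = p^3 - 6*p^2 + 11*p - 6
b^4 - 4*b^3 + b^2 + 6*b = b*(b - 3)*(b - 2)*(b + 1)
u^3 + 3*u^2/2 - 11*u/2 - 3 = (u - 2)*(u + 1/2)*(u + 3)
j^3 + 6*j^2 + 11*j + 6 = (j + 1)*(j + 2)*(j + 3)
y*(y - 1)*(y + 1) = y^3 - y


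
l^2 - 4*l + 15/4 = (l - 5/2)*(l - 3/2)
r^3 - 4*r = r*(r - 2)*(r + 2)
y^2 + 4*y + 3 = (y + 1)*(y + 3)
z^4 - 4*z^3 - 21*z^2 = z^2*(z - 7)*(z + 3)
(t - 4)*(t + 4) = t^2 - 16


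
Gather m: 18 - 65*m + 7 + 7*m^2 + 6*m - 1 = 7*m^2 - 59*m + 24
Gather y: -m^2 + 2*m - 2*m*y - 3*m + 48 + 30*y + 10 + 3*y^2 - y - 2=-m^2 - m + 3*y^2 + y*(29 - 2*m) + 56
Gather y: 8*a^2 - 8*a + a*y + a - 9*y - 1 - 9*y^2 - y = 8*a^2 - 7*a - 9*y^2 + y*(a - 10) - 1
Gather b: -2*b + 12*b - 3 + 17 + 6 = 10*b + 20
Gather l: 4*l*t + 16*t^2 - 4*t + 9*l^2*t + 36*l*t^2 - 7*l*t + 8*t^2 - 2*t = 9*l^2*t + l*(36*t^2 - 3*t) + 24*t^2 - 6*t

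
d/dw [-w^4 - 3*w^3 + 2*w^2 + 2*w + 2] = -4*w^3 - 9*w^2 + 4*w + 2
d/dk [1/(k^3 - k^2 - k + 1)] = (-3*k^2 + 2*k + 1)/(k^3 - k^2 - k + 1)^2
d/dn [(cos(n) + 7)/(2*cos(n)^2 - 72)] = (cos(n)^2 + 14*cos(n) + 36)*sin(n)/(2*(cos(n)^2 - 36)^2)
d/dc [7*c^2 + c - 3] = 14*c + 1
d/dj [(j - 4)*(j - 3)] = 2*j - 7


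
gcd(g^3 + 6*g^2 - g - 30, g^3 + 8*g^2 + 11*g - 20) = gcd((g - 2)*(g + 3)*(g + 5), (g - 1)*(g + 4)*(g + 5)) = g + 5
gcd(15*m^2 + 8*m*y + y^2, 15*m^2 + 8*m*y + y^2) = 15*m^2 + 8*m*y + y^2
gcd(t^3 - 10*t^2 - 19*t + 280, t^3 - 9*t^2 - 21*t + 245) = t^2 - 2*t - 35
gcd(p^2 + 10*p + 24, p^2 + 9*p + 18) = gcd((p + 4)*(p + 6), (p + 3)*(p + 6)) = p + 6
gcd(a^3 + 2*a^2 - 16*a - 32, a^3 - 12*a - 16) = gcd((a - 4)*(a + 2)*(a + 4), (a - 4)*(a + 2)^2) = a^2 - 2*a - 8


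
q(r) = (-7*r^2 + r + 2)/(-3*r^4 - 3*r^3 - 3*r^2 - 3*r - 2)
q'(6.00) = -0.02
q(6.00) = 0.05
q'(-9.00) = 0.01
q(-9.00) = 0.03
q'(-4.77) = 0.06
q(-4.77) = 0.13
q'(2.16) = -0.12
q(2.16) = 0.24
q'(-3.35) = 0.18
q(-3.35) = 0.27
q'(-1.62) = 1.84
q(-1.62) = 1.39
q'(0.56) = 1.40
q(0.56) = -0.07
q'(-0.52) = -8.13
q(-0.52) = 0.39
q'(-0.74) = -7.38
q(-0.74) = 2.33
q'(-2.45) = 0.51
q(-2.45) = 0.55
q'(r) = (1 - 14*r)/(-3*r^4 - 3*r^3 - 3*r^2 - 3*r - 2) + (-7*r^2 + r + 2)*(12*r^3 + 9*r^2 + 6*r + 3)/(-3*r^4 - 3*r^3 - 3*r^2 - 3*r - 2)^2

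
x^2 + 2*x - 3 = (x - 1)*(x + 3)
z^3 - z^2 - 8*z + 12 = (z - 2)^2*(z + 3)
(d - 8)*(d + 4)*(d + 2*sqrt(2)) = d^3 - 4*d^2 + 2*sqrt(2)*d^2 - 32*d - 8*sqrt(2)*d - 64*sqrt(2)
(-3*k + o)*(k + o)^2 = -3*k^3 - 5*k^2*o - k*o^2 + o^3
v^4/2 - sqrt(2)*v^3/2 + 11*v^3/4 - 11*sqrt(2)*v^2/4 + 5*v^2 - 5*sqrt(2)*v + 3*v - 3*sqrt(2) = (v/2 + 1)*(v + 3/2)*(v + 2)*(v - sqrt(2))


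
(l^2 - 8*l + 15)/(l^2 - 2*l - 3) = (l - 5)/(l + 1)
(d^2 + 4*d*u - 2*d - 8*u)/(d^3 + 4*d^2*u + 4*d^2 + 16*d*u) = (d - 2)/(d*(d + 4))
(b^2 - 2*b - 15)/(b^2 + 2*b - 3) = (b - 5)/(b - 1)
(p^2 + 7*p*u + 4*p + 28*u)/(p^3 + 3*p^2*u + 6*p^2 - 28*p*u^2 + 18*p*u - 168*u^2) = (p + 4)/(p^2 - 4*p*u + 6*p - 24*u)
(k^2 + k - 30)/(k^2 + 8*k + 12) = (k - 5)/(k + 2)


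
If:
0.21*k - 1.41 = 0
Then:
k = 6.71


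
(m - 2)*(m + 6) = m^2 + 4*m - 12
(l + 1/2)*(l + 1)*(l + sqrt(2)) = l^3 + sqrt(2)*l^2 + 3*l^2/2 + l/2 + 3*sqrt(2)*l/2 + sqrt(2)/2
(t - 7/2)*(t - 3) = t^2 - 13*t/2 + 21/2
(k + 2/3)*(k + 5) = k^2 + 17*k/3 + 10/3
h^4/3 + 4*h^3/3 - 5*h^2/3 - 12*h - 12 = (h/3 + 1)*(h - 3)*(h + 2)^2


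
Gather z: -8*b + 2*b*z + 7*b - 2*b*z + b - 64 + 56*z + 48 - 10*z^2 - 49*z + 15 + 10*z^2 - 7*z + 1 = 0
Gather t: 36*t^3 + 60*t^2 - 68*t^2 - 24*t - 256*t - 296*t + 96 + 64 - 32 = 36*t^3 - 8*t^2 - 576*t + 128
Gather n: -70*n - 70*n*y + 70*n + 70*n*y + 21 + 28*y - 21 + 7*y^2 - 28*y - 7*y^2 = 0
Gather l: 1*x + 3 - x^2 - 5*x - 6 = -x^2 - 4*x - 3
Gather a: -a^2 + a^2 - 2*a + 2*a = 0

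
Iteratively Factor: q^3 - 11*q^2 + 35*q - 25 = (q - 5)*(q^2 - 6*q + 5) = (q - 5)^2*(q - 1)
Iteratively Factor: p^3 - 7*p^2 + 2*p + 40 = (p - 5)*(p^2 - 2*p - 8) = (p - 5)*(p + 2)*(p - 4)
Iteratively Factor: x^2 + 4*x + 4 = (x + 2)*(x + 2)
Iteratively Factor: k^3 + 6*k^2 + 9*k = (k + 3)*(k^2 + 3*k) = (k + 3)^2*(k)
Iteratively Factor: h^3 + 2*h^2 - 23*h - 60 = (h - 5)*(h^2 + 7*h + 12) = (h - 5)*(h + 4)*(h + 3)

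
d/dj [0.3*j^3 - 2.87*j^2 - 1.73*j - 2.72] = 0.9*j^2 - 5.74*j - 1.73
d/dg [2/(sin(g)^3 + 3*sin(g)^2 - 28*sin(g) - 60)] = 2*(-3*sin(g)^2 - 6*sin(g) + 28)*cos(g)/(sin(g)^3 + 3*sin(g)^2 - 28*sin(g) - 60)^2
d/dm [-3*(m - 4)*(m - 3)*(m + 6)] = -9*m^2 + 6*m + 90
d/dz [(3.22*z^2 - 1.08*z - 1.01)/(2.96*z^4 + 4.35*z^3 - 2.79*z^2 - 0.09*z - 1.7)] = (-19.0624*z^5 - 4.4166*z^4 + 21.3544*z^3 + 9.8775*z^2 - 16.5838*z + 1.7451)/(8.7616*z^8 + 25.752*z^7 + 2.4057*z^6 - 24.8058*z^5 - 3.0629*z^4 - 14.2878*z^3 + 9.4941*z^2 + 0.306*z + 2.89)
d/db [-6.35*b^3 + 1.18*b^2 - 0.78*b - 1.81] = -19.05*b^2 + 2.36*b - 0.78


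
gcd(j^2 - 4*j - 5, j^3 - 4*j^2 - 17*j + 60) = j - 5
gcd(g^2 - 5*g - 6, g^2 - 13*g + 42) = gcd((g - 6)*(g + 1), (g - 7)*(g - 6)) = g - 6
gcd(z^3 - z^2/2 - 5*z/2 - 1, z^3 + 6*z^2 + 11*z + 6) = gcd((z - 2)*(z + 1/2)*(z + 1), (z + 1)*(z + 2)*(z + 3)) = z + 1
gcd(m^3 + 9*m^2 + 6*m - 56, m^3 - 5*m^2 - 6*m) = 1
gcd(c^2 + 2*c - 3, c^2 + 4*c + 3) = c + 3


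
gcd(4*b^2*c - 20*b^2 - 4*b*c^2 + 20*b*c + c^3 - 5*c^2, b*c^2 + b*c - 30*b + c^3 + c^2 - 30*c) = c - 5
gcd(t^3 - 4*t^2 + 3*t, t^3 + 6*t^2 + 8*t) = t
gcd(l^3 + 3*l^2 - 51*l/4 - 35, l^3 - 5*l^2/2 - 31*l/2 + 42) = l^2 + l/2 - 14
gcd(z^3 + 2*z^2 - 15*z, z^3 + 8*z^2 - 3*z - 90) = z^2 + 2*z - 15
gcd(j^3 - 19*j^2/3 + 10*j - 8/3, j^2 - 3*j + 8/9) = j - 1/3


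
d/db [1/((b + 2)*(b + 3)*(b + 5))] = (-(b + 2)*(b + 3) - (b + 2)*(b + 5) - (b + 3)*(b + 5))/((b + 2)^2*(b + 3)^2*(b + 5)^2)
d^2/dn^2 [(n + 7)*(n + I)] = 2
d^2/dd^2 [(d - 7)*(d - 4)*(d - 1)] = 6*d - 24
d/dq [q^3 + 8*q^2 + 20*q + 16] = 3*q^2 + 16*q + 20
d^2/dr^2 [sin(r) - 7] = -sin(r)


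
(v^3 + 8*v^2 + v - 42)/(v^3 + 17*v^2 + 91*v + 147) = (v - 2)/(v + 7)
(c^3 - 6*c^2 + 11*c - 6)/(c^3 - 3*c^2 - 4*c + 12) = (c - 1)/(c + 2)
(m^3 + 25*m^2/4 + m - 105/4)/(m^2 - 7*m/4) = m + 8 + 15/m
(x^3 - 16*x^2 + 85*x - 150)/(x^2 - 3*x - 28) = (-x^3 + 16*x^2 - 85*x + 150)/(-x^2 + 3*x + 28)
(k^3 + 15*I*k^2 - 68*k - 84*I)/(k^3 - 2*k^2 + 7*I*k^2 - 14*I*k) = (k^2 + 8*I*k - 12)/(k*(k - 2))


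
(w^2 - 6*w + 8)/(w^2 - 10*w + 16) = (w - 4)/(w - 8)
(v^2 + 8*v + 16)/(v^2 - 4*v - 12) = (v^2 + 8*v + 16)/(v^2 - 4*v - 12)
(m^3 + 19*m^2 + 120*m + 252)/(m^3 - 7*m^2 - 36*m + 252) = (m^2 + 13*m + 42)/(m^2 - 13*m + 42)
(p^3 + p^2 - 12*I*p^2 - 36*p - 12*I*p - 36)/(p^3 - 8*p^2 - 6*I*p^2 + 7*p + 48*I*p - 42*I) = (p^2 + p*(1 - 6*I) - 6*I)/(p^2 - 8*p + 7)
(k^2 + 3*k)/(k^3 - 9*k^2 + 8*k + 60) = k*(k + 3)/(k^3 - 9*k^2 + 8*k + 60)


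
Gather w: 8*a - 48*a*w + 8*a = -48*a*w + 16*a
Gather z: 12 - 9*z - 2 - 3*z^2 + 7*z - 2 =-3*z^2 - 2*z + 8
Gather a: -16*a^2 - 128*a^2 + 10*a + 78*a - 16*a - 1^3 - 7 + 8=-144*a^2 + 72*a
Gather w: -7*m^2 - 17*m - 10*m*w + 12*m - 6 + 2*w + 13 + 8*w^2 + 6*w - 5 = -7*m^2 - 5*m + 8*w^2 + w*(8 - 10*m) + 2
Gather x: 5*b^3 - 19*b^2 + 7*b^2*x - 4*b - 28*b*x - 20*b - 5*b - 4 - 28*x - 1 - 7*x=5*b^3 - 19*b^2 - 29*b + x*(7*b^2 - 28*b - 35) - 5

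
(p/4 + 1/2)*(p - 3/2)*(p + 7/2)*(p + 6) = p^4/4 + 5*p^3/2 + 91*p^2/16 - 9*p/2 - 63/4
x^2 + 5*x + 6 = (x + 2)*(x + 3)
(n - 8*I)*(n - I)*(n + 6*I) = n^3 - 3*I*n^2 + 46*n - 48*I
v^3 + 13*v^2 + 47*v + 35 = (v + 1)*(v + 5)*(v + 7)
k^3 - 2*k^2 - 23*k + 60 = (k - 4)*(k - 3)*(k + 5)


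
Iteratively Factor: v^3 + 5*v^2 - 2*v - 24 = (v - 2)*(v^2 + 7*v + 12) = (v - 2)*(v + 4)*(v + 3)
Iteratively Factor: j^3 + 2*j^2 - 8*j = (j)*(j^2 + 2*j - 8) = j*(j + 4)*(j - 2)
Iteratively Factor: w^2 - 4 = (w + 2)*(w - 2)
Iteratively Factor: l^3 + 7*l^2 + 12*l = (l + 4)*(l^2 + 3*l) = l*(l + 4)*(l + 3)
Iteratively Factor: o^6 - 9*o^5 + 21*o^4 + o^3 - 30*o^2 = (o - 5)*(o^5 - 4*o^4 + o^3 + 6*o^2) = (o - 5)*(o - 3)*(o^4 - o^3 - 2*o^2) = o*(o - 5)*(o - 3)*(o^3 - o^2 - 2*o) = o*(o - 5)*(o - 3)*(o + 1)*(o^2 - 2*o) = o*(o - 5)*(o - 3)*(o - 2)*(o + 1)*(o)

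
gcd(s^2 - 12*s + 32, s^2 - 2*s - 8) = s - 4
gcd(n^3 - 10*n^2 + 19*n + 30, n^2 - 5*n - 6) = n^2 - 5*n - 6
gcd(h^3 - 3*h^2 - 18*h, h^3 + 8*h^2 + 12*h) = h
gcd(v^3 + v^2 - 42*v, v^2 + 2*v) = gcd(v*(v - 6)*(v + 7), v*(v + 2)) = v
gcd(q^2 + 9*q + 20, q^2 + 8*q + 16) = q + 4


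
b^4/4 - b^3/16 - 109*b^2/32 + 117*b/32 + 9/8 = (b/4 + 1)*(b - 3)*(b - 3/2)*(b + 1/4)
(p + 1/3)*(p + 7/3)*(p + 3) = p^3 + 17*p^2/3 + 79*p/9 + 7/3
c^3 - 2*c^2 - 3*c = c*(c - 3)*(c + 1)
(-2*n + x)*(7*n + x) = -14*n^2 + 5*n*x + x^2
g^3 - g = g*(g - 1)*(g + 1)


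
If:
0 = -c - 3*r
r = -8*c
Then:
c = 0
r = 0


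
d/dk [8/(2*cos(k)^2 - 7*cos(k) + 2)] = 8*(4*cos(k) - 7)*sin(k)/(-7*cos(k) + cos(2*k) + 3)^2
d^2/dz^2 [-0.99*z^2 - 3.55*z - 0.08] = -1.98000000000000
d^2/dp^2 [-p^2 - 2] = -2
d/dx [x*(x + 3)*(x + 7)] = 3*x^2 + 20*x + 21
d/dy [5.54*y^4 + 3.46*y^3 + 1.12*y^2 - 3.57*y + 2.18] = 22.16*y^3 + 10.38*y^2 + 2.24*y - 3.57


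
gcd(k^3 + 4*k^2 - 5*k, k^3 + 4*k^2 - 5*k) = k^3 + 4*k^2 - 5*k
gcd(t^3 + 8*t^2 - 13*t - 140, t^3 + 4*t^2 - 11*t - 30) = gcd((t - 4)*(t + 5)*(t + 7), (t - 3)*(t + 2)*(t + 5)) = t + 5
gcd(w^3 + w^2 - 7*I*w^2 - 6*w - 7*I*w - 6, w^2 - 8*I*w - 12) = w - 6*I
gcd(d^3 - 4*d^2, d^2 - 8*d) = d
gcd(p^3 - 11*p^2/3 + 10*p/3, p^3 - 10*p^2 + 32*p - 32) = p - 2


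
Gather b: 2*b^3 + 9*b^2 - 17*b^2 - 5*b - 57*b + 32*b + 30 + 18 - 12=2*b^3 - 8*b^2 - 30*b + 36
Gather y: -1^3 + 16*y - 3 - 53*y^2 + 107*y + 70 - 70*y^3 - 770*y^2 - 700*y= -70*y^3 - 823*y^2 - 577*y + 66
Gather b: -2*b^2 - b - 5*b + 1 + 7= -2*b^2 - 6*b + 8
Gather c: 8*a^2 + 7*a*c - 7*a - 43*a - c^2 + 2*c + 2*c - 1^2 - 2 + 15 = 8*a^2 - 50*a - c^2 + c*(7*a + 4) + 12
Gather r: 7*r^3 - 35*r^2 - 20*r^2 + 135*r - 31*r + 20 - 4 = 7*r^3 - 55*r^2 + 104*r + 16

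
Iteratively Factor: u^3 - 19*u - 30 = (u + 2)*(u^2 - 2*u - 15) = (u + 2)*(u + 3)*(u - 5)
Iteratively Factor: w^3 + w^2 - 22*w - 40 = (w - 5)*(w^2 + 6*w + 8) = (w - 5)*(w + 2)*(w + 4)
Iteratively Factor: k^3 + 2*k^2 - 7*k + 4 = (k - 1)*(k^2 + 3*k - 4) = (k - 1)*(k + 4)*(k - 1)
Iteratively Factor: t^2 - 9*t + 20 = (t - 5)*(t - 4)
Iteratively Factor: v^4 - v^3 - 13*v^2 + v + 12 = (v - 1)*(v^3 - 13*v - 12) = (v - 1)*(v + 3)*(v^2 - 3*v - 4) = (v - 1)*(v + 1)*(v + 3)*(v - 4)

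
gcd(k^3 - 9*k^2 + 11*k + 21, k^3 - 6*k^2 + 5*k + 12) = k^2 - 2*k - 3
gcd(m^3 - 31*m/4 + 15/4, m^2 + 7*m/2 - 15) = m - 5/2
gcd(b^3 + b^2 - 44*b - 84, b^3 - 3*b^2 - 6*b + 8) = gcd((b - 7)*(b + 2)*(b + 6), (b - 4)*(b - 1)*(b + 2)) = b + 2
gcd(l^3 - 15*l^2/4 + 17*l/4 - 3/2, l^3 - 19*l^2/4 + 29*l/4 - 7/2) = l^2 - 3*l + 2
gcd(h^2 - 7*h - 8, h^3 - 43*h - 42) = h + 1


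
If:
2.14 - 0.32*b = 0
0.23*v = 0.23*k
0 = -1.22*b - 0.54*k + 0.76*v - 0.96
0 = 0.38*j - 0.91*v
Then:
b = 6.69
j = 99.26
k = 41.45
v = 41.45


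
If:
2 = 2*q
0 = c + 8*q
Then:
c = -8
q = 1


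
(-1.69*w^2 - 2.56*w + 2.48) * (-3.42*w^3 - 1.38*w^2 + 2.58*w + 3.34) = 5.7798*w^5 + 11.0874*w^4 - 9.309*w^3 - 15.6718*w^2 - 2.152*w + 8.2832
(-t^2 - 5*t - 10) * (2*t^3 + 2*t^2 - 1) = -2*t^5 - 12*t^4 - 30*t^3 - 19*t^2 + 5*t + 10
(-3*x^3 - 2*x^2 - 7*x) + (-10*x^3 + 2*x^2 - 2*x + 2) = -13*x^3 - 9*x + 2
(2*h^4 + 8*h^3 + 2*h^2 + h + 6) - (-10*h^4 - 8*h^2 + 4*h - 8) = 12*h^4 + 8*h^3 + 10*h^2 - 3*h + 14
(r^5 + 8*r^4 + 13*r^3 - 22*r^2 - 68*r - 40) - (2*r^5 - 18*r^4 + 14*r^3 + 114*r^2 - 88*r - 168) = -r^5 + 26*r^4 - r^3 - 136*r^2 + 20*r + 128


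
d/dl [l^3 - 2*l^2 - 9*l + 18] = 3*l^2 - 4*l - 9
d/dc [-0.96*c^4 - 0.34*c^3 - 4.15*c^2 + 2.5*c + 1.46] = -3.84*c^3 - 1.02*c^2 - 8.3*c + 2.5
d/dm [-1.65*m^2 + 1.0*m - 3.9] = 1.0 - 3.3*m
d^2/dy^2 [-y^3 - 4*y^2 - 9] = -6*y - 8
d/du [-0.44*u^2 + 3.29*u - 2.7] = 3.29 - 0.88*u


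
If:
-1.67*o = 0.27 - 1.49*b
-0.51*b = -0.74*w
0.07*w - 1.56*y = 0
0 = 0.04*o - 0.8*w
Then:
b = -0.01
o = -0.17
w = -0.01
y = -0.00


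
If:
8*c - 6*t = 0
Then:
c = 3*t/4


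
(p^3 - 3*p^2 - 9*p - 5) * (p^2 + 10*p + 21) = p^5 + 7*p^4 - 18*p^3 - 158*p^2 - 239*p - 105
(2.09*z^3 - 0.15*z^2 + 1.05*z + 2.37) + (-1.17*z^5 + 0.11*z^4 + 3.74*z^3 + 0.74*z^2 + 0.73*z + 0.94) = -1.17*z^5 + 0.11*z^4 + 5.83*z^3 + 0.59*z^2 + 1.78*z + 3.31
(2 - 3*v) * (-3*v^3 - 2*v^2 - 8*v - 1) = 9*v^4 + 20*v^2 - 13*v - 2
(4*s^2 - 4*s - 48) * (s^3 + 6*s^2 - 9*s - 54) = 4*s^5 + 20*s^4 - 108*s^3 - 468*s^2 + 648*s + 2592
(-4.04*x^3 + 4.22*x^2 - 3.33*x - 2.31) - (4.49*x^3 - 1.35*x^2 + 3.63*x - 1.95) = -8.53*x^3 + 5.57*x^2 - 6.96*x - 0.36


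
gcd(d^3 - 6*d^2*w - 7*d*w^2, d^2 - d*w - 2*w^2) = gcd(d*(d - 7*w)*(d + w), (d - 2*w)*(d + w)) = d + w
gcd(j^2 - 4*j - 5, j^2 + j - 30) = j - 5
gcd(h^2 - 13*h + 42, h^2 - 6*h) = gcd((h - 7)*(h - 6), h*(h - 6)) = h - 6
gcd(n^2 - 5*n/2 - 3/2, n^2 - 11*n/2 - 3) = n + 1/2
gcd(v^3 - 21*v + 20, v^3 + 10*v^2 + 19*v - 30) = v^2 + 4*v - 5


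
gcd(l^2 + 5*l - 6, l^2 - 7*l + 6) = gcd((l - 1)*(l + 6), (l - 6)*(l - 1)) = l - 1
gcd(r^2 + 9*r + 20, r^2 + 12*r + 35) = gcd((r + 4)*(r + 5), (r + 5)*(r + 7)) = r + 5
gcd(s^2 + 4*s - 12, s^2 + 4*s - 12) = s^2 + 4*s - 12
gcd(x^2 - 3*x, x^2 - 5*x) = x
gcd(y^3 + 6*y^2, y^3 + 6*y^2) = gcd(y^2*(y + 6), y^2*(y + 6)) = y^3 + 6*y^2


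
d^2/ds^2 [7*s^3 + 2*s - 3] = 42*s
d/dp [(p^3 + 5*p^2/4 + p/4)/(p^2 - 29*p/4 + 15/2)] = (16*p^4 - 232*p^3 + 211*p^2 + 300*p + 30)/(16*p^4 - 232*p^3 + 1081*p^2 - 1740*p + 900)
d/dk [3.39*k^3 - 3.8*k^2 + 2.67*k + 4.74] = 10.17*k^2 - 7.6*k + 2.67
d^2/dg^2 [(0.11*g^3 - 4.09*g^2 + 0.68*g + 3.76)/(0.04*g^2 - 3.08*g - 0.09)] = (-2.16840434497101e-19*g^5 + 1.0822*g^3 + 0.130704000000009*g^2 - 2.759358*g + 70.92155)/(6.4e-5*g^6 - 0.014784*g^5 + 1.137936*g^4 - 29.151584*g^3 - 2.560356*g^2 - 0.074844*g - 0.000729)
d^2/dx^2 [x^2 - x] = 2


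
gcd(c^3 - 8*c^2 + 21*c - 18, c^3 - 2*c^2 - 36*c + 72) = c - 2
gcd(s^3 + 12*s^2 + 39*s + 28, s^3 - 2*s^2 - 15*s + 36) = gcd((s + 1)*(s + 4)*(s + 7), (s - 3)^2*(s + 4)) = s + 4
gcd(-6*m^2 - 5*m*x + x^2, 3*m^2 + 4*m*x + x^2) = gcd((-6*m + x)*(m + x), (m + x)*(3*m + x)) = m + x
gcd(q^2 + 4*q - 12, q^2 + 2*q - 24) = q + 6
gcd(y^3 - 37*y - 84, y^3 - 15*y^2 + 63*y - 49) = y - 7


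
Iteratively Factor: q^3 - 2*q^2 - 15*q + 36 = (q - 3)*(q^2 + q - 12) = (q - 3)*(q + 4)*(q - 3)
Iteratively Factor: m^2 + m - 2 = (m + 2)*(m - 1)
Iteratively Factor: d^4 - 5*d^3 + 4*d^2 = (d - 1)*(d^3 - 4*d^2) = (d - 4)*(d - 1)*(d^2) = d*(d - 4)*(d - 1)*(d)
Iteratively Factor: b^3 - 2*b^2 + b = (b - 1)*(b^2 - b) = (b - 1)^2*(b)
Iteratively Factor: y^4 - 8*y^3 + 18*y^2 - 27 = (y - 3)*(y^3 - 5*y^2 + 3*y + 9) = (y - 3)*(y + 1)*(y^2 - 6*y + 9) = (y - 3)^2*(y + 1)*(y - 3)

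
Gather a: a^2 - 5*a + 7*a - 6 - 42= a^2 + 2*a - 48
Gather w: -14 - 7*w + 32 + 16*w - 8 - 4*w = 5*w + 10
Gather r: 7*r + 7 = 7*r + 7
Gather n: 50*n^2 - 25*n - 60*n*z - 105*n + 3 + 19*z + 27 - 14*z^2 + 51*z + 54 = 50*n^2 + n*(-60*z - 130) - 14*z^2 + 70*z + 84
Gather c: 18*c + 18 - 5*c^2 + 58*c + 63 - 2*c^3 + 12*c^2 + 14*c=-2*c^3 + 7*c^2 + 90*c + 81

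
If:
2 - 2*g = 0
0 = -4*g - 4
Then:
No Solution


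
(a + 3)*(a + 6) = a^2 + 9*a + 18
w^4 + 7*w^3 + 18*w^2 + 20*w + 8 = (w + 1)*(w + 2)^3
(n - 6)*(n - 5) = n^2 - 11*n + 30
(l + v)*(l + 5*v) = l^2 + 6*l*v + 5*v^2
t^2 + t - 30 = (t - 5)*(t + 6)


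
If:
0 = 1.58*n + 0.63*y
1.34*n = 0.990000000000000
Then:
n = 0.74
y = -1.85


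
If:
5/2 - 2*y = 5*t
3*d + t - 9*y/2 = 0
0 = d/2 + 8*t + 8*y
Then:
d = -440/337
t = 525/674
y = -235/337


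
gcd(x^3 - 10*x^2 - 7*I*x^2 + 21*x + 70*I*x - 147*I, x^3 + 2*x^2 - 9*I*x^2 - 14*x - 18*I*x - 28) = x - 7*I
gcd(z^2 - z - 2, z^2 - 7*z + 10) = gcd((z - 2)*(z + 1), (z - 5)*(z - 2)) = z - 2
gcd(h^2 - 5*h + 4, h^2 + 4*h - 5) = h - 1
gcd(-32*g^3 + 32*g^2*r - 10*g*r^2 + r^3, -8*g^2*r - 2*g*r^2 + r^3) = -4*g + r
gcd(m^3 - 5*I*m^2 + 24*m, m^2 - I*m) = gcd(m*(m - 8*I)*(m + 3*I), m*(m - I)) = m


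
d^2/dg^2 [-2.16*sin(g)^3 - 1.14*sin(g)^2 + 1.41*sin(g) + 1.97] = 0.210000000000003*sin(g) - 4.86*sin(3*g) - 2.28*cos(2*g)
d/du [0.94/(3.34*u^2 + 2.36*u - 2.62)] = (-6.2792*u - 2.2184)/(3.34*u^2 + 2.36*u - 2.62)^2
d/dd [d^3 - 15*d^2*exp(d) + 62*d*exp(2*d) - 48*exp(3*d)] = -15*d^2*exp(d) + 3*d^2 + 124*d*exp(2*d) - 30*d*exp(d) - 144*exp(3*d) + 62*exp(2*d)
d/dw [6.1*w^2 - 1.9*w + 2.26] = 12.2*w - 1.9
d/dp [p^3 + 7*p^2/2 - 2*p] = 3*p^2 + 7*p - 2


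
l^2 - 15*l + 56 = (l - 8)*(l - 7)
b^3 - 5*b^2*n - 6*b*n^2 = b*(b - 6*n)*(b + n)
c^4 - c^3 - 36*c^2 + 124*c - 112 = (c - 4)*(c - 2)^2*(c + 7)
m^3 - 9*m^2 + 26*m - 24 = (m - 4)*(m - 3)*(m - 2)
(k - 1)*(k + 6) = k^2 + 5*k - 6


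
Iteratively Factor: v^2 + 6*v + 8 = (v + 2)*(v + 4)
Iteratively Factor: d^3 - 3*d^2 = (d)*(d^2 - 3*d) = d*(d - 3)*(d)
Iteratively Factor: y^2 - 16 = (y + 4)*(y - 4)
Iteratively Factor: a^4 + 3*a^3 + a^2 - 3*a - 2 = (a - 1)*(a^3 + 4*a^2 + 5*a + 2) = (a - 1)*(a + 1)*(a^2 + 3*a + 2) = (a - 1)*(a + 1)*(a + 2)*(a + 1)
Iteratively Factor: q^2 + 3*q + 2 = (q + 2)*(q + 1)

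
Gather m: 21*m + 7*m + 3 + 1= 28*m + 4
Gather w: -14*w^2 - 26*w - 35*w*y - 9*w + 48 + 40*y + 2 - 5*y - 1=-14*w^2 + w*(-35*y - 35) + 35*y + 49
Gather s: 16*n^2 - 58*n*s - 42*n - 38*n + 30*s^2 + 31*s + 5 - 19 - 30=16*n^2 - 80*n + 30*s^2 + s*(31 - 58*n) - 44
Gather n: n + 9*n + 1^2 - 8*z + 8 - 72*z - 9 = 10*n - 80*z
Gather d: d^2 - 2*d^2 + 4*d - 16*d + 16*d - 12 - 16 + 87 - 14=-d^2 + 4*d + 45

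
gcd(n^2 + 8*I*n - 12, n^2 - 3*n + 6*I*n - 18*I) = n + 6*I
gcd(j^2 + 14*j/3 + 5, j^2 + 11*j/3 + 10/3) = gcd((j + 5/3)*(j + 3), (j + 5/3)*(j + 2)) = j + 5/3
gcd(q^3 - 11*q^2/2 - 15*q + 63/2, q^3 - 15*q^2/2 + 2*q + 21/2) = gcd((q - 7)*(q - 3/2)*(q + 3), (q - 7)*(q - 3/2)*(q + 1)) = q^2 - 17*q/2 + 21/2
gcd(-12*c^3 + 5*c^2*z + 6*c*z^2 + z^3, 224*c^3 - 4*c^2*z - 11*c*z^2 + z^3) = 4*c + z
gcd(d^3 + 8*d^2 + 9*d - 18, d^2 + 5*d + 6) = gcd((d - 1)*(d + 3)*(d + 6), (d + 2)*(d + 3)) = d + 3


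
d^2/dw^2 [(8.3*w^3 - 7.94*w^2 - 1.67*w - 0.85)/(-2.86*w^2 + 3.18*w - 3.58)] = (1.13686837721616e-13*w^5 + 173.843528*w^3 + 120.882648*w^2 - 787.232976*w + 241.333448)/(23.393656*w^6 - 78.033384*w^5 + 174.613296*w^4 - 227.513736*w^3 + 218.571888*w^2 - 122.268456*w + 45.882712)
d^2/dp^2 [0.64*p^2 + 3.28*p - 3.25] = 1.28000000000000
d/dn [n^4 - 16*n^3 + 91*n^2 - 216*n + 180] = 4*n^3 - 48*n^2 + 182*n - 216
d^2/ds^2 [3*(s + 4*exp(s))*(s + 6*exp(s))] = 30*s*exp(s) + 288*exp(2*s) + 60*exp(s) + 6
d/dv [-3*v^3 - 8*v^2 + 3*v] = -9*v^2 - 16*v + 3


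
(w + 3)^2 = w^2 + 6*w + 9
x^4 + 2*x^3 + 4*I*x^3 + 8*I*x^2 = x^2*(x + 2)*(x + 4*I)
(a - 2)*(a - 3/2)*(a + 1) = a^3 - 5*a^2/2 - a/2 + 3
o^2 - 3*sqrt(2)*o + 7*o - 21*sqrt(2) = (o + 7)*(o - 3*sqrt(2))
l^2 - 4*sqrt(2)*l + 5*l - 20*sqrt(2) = (l + 5)*(l - 4*sqrt(2))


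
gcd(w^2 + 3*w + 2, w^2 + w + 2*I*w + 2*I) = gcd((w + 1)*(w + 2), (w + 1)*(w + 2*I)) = w + 1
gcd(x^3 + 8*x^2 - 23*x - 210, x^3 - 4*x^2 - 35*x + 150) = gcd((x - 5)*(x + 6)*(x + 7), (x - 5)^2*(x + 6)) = x^2 + x - 30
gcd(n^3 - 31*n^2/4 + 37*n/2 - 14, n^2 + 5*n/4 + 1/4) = 1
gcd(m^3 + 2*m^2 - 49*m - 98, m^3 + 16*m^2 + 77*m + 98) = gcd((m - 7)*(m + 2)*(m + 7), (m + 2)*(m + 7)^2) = m^2 + 9*m + 14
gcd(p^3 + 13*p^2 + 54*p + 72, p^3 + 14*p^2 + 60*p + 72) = p + 6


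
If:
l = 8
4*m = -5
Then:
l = 8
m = -5/4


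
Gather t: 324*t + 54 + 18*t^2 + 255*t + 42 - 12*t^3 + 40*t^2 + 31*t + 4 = -12*t^3 + 58*t^2 + 610*t + 100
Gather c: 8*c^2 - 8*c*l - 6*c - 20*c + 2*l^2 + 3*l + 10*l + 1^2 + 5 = 8*c^2 + c*(-8*l - 26) + 2*l^2 + 13*l + 6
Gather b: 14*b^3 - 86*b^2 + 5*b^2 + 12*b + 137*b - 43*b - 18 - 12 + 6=14*b^3 - 81*b^2 + 106*b - 24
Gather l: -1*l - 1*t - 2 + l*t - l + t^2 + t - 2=l*(t - 2) + t^2 - 4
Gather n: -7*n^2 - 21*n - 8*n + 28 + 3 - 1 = -7*n^2 - 29*n + 30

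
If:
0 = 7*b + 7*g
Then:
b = -g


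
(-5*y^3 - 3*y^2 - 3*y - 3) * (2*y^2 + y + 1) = -10*y^5 - 11*y^4 - 14*y^3 - 12*y^2 - 6*y - 3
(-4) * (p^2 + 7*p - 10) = -4*p^2 - 28*p + 40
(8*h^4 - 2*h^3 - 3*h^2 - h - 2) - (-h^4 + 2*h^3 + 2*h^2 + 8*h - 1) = 9*h^4 - 4*h^3 - 5*h^2 - 9*h - 1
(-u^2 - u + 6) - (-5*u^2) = 4*u^2 - u + 6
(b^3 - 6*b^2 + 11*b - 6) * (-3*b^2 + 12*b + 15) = -3*b^5 + 30*b^4 - 90*b^3 + 60*b^2 + 93*b - 90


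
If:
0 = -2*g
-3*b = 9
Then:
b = -3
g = 0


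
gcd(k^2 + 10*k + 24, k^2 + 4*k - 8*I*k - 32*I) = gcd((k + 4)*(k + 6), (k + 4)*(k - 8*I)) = k + 4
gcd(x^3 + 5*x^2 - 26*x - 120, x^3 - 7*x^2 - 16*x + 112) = x + 4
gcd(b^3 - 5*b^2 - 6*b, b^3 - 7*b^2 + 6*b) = b^2 - 6*b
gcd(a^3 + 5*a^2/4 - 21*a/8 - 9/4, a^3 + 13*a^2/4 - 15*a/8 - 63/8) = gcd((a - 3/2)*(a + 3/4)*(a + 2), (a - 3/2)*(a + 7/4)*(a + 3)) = a - 3/2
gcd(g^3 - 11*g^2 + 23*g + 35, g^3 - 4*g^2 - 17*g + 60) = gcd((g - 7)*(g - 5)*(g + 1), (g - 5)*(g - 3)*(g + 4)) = g - 5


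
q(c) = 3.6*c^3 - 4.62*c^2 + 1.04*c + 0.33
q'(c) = 10.8*c^2 - 9.24*c + 1.04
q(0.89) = 0.13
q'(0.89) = 1.37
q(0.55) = 0.10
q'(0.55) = -0.78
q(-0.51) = -1.88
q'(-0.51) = 8.56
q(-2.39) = -77.69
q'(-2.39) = 84.81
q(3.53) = 104.78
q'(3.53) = 103.00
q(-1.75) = -34.93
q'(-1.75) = 50.28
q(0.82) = 0.06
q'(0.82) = 0.73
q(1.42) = 2.80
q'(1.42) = 9.70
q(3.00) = 59.07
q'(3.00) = 70.52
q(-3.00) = -141.57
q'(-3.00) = 125.96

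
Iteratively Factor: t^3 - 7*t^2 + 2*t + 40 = (t + 2)*(t^2 - 9*t + 20) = (t - 4)*(t + 2)*(t - 5)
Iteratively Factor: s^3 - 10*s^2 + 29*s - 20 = (s - 1)*(s^2 - 9*s + 20) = (s - 5)*(s - 1)*(s - 4)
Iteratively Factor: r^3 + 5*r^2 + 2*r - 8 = (r + 2)*(r^2 + 3*r - 4) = (r - 1)*(r + 2)*(r + 4)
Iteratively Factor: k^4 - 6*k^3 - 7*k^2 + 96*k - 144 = (k - 3)*(k^3 - 3*k^2 - 16*k + 48) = (k - 4)*(k - 3)*(k^2 + k - 12) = (k - 4)*(k - 3)*(k + 4)*(k - 3)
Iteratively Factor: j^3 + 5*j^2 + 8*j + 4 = (j + 2)*(j^2 + 3*j + 2) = (j + 2)^2*(j + 1)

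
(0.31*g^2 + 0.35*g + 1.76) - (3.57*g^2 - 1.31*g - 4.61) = -3.26*g^2 + 1.66*g + 6.37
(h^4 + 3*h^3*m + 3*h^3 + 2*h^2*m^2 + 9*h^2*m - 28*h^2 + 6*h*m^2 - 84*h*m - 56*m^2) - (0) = h^4 + 3*h^3*m + 3*h^3 + 2*h^2*m^2 + 9*h^2*m - 28*h^2 + 6*h*m^2 - 84*h*m - 56*m^2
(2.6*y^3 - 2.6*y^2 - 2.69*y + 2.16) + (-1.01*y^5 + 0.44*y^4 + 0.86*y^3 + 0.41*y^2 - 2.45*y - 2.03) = -1.01*y^5 + 0.44*y^4 + 3.46*y^3 - 2.19*y^2 - 5.14*y + 0.13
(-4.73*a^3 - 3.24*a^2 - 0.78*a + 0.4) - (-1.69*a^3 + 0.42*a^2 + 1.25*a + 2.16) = -3.04*a^3 - 3.66*a^2 - 2.03*a - 1.76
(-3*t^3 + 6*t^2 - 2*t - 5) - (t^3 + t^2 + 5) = -4*t^3 + 5*t^2 - 2*t - 10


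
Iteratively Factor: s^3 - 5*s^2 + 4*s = (s - 4)*(s^2 - s) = (s - 4)*(s - 1)*(s)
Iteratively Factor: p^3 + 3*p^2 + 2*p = (p + 1)*(p^2 + 2*p) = p*(p + 1)*(p + 2)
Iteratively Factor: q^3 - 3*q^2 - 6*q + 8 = (q + 2)*(q^2 - 5*q + 4) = (q - 1)*(q + 2)*(q - 4)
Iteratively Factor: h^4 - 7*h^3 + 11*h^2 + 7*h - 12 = (h - 3)*(h^3 - 4*h^2 - h + 4) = (h - 3)*(h - 1)*(h^2 - 3*h - 4) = (h - 3)*(h - 1)*(h + 1)*(h - 4)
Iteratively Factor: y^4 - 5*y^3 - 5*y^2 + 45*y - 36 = (y - 3)*(y^3 - 2*y^2 - 11*y + 12) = (y - 3)*(y - 1)*(y^2 - y - 12) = (y - 4)*(y - 3)*(y - 1)*(y + 3)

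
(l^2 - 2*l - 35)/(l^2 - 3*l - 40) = (l - 7)/(l - 8)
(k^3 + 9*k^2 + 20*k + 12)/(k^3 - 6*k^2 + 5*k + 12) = (k^2 + 8*k + 12)/(k^2 - 7*k + 12)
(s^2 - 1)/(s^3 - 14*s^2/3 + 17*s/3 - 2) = 3*(s + 1)/(3*s^2 - 11*s + 6)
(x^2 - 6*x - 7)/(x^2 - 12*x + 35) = (x + 1)/(x - 5)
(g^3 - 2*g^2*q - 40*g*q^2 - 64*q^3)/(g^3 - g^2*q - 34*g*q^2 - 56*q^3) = (-g + 8*q)/(-g + 7*q)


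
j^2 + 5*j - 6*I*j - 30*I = (j + 5)*(j - 6*I)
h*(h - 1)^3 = h^4 - 3*h^3 + 3*h^2 - h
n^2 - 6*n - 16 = (n - 8)*(n + 2)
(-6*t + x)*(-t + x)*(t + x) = 6*t^3 - t^2*x - 6*t*x^2 + x^3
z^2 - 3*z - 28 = (z - 7)*(z + 4)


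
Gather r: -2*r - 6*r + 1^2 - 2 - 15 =-8*r - 16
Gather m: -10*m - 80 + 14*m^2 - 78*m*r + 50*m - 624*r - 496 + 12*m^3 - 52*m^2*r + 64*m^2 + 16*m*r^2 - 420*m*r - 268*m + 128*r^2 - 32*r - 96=12*m^3 + m^2*(78 - 52*r) + m*(16*r^2 - 498*r - 228) + 128*r^2 - 656*r - 672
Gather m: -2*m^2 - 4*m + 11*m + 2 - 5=-2*m^2 + 7*m - 3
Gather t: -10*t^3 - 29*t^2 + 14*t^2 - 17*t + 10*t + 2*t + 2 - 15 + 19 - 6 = -10*t^3 - 15*t^2 - 5*t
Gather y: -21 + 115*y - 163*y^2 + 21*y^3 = 21*y^3 - 163*y^2 + 115*y - 21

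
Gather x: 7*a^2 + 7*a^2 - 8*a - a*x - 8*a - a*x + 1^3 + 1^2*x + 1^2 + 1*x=14*a^2 - 16*a + x*(2 - 2*a) + 2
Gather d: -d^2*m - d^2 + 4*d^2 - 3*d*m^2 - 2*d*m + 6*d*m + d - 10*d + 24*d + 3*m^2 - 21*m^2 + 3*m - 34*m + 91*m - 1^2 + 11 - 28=d^2*(3 - m) + d*(-3*m^2 + 4*m + 15) - 18*m^2 + 60*m - 18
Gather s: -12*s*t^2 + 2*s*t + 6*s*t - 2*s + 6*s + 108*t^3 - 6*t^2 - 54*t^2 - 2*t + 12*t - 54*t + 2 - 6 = s*(-12*t^2 + 8*t + 4) + 108*t^3 - 60*t^2 - 44*t - 4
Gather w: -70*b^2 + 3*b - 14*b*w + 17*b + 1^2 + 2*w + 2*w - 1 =-70*b^2 + 20*b + w*(4 - 14*b)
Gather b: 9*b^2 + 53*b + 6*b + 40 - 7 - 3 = 9*b^2 + 59*b + 30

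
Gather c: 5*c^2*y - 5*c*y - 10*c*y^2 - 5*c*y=5*c^2*y + c*(-10*y^2 - 10*y)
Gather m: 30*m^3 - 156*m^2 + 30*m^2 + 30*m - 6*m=30*m^3 - 126*m^2 + 24*m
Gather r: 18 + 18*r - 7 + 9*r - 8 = 27*r + 3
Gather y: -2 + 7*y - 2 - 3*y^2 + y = -3*y^2 + 8*y - 4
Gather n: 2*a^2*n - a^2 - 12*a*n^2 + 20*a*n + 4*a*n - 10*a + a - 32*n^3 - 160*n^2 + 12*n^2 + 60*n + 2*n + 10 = -a^2 - 9*a - 32*n^3 + n^2*(-12*a - 148) + n*(2*a^2 + 24*a + 62) + 10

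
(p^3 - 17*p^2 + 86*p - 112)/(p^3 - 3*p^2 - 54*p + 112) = (p - 7)/(p + 7)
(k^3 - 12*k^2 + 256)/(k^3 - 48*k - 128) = (k - 8)/(k + 4)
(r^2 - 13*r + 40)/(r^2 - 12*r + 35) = (r - 8)/(r - 7)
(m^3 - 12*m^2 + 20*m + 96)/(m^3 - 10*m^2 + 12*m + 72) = (m - 8)/(m - 6)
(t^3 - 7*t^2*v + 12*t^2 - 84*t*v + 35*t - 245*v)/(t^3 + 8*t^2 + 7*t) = (t^2 - 7*t*v + 5*t - 35*v)/(t*(t + 1))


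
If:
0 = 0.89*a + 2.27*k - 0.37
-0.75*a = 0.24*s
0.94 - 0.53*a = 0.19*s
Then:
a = -14.75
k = 5.94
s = 46.08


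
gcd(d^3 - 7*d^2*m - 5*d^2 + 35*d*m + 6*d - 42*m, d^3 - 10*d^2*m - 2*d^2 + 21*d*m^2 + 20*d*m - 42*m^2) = d^2 - 7*d*m - 2*d + 14*m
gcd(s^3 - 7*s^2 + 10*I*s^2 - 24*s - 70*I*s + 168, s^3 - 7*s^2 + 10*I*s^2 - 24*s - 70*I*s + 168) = s^3 + s^2*(-7 + 10*I) + s*(-24 - 70*I) + 168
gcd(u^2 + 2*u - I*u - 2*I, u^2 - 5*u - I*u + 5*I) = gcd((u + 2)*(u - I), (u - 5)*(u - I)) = u - I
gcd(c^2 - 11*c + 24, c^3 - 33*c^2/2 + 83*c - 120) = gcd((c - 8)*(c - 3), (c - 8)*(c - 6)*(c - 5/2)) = c - 8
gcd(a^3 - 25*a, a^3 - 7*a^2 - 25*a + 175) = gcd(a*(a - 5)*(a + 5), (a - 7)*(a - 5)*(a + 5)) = a^2 - 25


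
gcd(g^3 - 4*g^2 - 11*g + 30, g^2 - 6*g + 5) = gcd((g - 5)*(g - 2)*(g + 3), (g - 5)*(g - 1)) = g - 5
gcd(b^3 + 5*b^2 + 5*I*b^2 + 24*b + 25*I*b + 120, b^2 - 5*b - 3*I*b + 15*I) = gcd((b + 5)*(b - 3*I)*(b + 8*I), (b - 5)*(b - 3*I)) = b - 3*I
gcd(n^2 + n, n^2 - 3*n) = n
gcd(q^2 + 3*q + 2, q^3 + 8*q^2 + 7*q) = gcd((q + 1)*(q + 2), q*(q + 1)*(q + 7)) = q + 1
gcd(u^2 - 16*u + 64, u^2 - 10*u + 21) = 1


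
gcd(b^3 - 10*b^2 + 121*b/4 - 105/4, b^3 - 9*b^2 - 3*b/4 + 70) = b - 7/2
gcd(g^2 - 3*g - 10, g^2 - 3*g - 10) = g^2 - 3*g - 10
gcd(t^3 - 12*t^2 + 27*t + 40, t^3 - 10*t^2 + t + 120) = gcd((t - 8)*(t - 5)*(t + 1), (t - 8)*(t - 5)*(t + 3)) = t^2 - 13*t + 40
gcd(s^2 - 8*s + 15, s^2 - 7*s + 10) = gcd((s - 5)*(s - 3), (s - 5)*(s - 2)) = s - 5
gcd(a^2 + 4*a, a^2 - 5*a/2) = a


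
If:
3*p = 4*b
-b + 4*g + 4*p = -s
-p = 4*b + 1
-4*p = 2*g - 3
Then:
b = -3/16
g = 2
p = -1/4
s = -115/16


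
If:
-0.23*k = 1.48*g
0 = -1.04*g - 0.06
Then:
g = -0.06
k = 0.37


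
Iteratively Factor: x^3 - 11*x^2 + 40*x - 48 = (x - 3)*(x^2 - 8*x + 16) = (x - 4)*(x - 3)*(x - 4)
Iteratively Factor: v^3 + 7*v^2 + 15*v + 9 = (v + 3)*(v^2 + 4*v + 3) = (v + 1)*(v + 3)*(v + 3)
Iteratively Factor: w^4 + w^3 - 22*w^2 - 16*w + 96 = (w + 4)*(w^3 - 3*w^2 - 10*w + 24) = (w + 3)*(w + 4)*(w^2 - 6*w + 8) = (w - 2)*(w + 3)*(w + 4)*(w - 4)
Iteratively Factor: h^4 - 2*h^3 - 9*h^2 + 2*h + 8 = (h - 1)*(h^3 - h^2 - 10*h - 8) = (h - 4)*(h - 1)*(h^2 + 3*h + 2) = (h - 4)*(h - 1)*(h + 2)*(h + 1)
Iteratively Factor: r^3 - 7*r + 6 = (r - 1)*(r^2 + r - 6) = (r - 2)*(r - 1)*(r + 3)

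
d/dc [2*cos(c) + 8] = -2*sin(c)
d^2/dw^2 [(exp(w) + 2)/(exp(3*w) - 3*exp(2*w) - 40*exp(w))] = (4*exp(5*w) + 9*exp(4*w) + 103*exp(3*w) - 208*exp(2*w) + 720*exp(w) + 3200)*exp(-w)/(exp(6*w) - 9*exp(5*w) - 93*exp(4*w) + 693*exp(3*w) + 3720*exp(2*w) - 14400*exp(w) - 64000)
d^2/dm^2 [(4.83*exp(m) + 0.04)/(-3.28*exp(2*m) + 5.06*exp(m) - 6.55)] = (-51.963072*exp(4*m) - 81.883888*exp(3*m) + 624.597936*exp(2*m) - 157.667394*exp(m) - 208.544795)*exp(m)/(35.287552*exp(6*m) - 163.312512*exp(5*m) + 463.341984*exp(4*m) - 781.808456*exp(3*m) + 925.27134*exp(2*m) - 651.25995*exp(m) + 281.011375)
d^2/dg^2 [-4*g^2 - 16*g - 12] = -8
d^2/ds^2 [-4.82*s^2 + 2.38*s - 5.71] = -9.64000000000000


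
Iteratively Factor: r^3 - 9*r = (r + 3)*(r^2 - 3*r) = (r - 3)*(r + 3)*(r)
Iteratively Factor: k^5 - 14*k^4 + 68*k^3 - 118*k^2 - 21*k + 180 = (k + 1)*(k^4 - 15*k^3 + 83*k^2 - 201*k + 180) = (k - 5)*(k + 1)*(k^3 - 10*k^2 + 33*k - 36) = (k - 5)*(k - 3)*(k + 1)*(k^2 - 7*k + 12) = (k - 5)*(k - 3)^2*(k + 1)*(k - 4)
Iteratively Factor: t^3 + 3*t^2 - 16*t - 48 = (t + 4)*(t^2 - t - 12) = (t - 4)*(t + 4)*(t + 3)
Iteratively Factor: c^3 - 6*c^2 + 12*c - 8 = (c - 2)*(c^2 - 4*c + 4) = (c - 2)^2*(c - 2)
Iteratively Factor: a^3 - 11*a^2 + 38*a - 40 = (a - 5)*(a^2 - 6*a + 8) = (a - 5)*(a - 4)*(a - 2)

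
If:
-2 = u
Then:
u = -2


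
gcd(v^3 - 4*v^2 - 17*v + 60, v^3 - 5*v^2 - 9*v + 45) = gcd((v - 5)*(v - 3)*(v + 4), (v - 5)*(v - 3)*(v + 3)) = v^2 - 8*v + 15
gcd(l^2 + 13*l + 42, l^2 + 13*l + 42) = l^2 + 13*l + 42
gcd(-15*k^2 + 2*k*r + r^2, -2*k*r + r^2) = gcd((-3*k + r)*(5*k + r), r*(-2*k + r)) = 1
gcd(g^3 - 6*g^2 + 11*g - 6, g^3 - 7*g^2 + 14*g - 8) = g^2 - 3*g + 2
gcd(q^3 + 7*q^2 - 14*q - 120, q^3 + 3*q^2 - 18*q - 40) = q^2 + q - 20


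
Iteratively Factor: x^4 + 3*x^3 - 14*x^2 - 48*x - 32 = (x + 4)*(x^3 - x^2 - 10*x - 8) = (x + 1)*(x + 4)*(x^2 - 2*x - 8) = (x + 1)*(x + 2)*(x + 4)*(x - 4)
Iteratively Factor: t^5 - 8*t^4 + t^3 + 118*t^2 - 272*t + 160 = (t + 4)*(t^4 - 12*t^3 + 49*t^2 - 78*t + 40) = (t - 5)*(t + 4)*(t^3 - 7*t^2 + 14*t - 8) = (t - 5)*(t - 4)*(t + 4)*(t^2 - 3*t + 2) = (t - 5)*(t - 4)*(t - 1)*(t + 4)*(t - 2)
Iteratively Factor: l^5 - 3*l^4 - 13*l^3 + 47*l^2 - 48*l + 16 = (l - 1)*(l^4 - 2*l^3 - 15*l^2 + 32*l - 16) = (l - 1)^2*(l^3 - l^2 - 16*l + 16) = (l - 4)*(l - 1)^2*(l^2 + 3*l - 4) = (l - 4)*(l - 1)^2*(l + 4)*(l - 1)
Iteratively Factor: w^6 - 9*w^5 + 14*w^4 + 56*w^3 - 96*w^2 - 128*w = (w - 4)*(w^5 - 5*w^4 - 6*w^3 + 32*w^2 + 32*w) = w*(w - 4)*(w^4 - 5*w^3 - 6*w^2 + 32*w + 32) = w*(w - 4)^2*(w^3 - w^2 - 10*w - 8) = w*(w - 4)^2*(w + 1)*(w^2 - 2*w - 8) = w*(w - 4)^3*(w + 1)*(w + 2)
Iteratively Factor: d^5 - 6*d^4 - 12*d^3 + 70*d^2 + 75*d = (d + 1)*(d^4 - 7*d^3 - 5*d^2 + 75*d) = (d + 1)*(d + 3)*(d^3 - 10*d^2 + 25*d) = (d - 5)*(d + 1)*(d + 3)*(d^2 - 5*d) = (d - 5)^2*(d + 1)*(d + 3)*(d)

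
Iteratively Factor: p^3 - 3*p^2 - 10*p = (p)*(p^2 - 3*p - 10) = p*(p - 5)*(p + 2)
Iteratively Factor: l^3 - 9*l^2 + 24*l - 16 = (l - 4)*(l^2 - 5*l + 4) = (l - 4)^2*(l - 1)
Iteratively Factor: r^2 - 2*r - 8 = (r + 2)*(r - 4)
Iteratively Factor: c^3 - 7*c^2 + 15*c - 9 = (c - 3)*(c^2 - 4*c + 3) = (c - 3)*(c - 1)*(c - 3)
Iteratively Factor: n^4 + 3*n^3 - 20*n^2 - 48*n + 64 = (n + 4)*(n^3 - n^2 - 16*n + 16) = (n + 4)^2*(n^2 - 5*n + 4) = (n - 4)*(n + 4)^2*(n - 1)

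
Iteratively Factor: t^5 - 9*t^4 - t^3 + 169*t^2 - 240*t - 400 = (t + 4)*(t^4 - 13*t^3 + 51*t^2 - 35*t - 100) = (t - 4)*(t + 4)*(t^3 - 9*t^2 + 15*t + 25) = (t - 4)*(t + 1)*(t + 4)*(t^2 - 10*t + 25) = (t - 5)*(t - 4)*(t + 1)*(t + 4)*(t - 5)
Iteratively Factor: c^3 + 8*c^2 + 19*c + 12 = (c + 1)*(c^2 + 7*c + 12) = (c + 1)*(c + 3)*(c + 4)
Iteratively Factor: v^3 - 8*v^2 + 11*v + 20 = (v + 1)*(v^2 - 9*v + 20) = (v - 5)*(v + 1)*(v - 4)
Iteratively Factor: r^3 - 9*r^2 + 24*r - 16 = (r - 4)*(r^2 - 5*r + 4) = (r - 4)*(r - 1)*(r - 4)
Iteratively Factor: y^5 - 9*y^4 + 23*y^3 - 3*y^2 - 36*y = (y + 1)*(y^4 - 10*y^3 + 33*y^2 - 36*y) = (y - 4)*(y + 1)*(y^3 - 6*y^2 + 9*y) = (y - 4)*(y - 3)*(y + 1)*(y^2 - 3*y) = (y - 4)*(y - 3)^2*(y + 1)*(y)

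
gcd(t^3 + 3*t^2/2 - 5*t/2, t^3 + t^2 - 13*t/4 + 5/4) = t^2 + 3*t/2 - 5/2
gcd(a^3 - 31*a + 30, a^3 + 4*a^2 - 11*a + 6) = a^2 + 5*a - 6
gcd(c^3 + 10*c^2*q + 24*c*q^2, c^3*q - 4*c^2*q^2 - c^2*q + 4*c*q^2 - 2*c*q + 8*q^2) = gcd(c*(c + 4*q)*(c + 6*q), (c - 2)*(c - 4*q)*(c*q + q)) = 1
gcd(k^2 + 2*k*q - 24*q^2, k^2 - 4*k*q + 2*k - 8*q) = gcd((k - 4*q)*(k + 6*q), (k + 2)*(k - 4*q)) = -k + 4*q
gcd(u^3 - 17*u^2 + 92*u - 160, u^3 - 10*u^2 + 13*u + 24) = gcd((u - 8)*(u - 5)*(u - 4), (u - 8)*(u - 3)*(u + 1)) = u - 8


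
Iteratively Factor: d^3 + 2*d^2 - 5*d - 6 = (d + 1)*(d^2 + d - 6) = (d + 1)*(d + 3)*(d - 2)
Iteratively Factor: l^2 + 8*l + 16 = (l + 4)*(l + 4)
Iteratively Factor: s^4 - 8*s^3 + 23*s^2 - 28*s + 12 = (s - 3)*(s^3 - 5*s^2 + 8*s - 4) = (s - 3)*(s - 2)*(s^2 - 3*s + 2) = (s - 3)*(s - 2)^2*(s - 1)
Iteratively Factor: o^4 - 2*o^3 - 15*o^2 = (o + 3)*(o^3 - 5*o^2) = o*(o + 3)*(o^2 - 5*o) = o*(o - 5)*(o + 3)*(o)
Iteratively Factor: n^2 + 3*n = (n + 3)*(n)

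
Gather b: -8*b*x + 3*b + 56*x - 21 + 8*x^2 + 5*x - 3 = b*(3 - 8*x) + 8*x^2 + 61*x - 24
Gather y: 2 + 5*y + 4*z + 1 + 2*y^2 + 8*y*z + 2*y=2*y^2 + y*(8*z + 7) + 4*z + 3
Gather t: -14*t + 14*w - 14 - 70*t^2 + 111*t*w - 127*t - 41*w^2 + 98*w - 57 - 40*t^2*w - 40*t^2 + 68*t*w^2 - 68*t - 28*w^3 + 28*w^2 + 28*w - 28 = t^2*(-40*w - 110) + t*(68*w^2 + 111*w - 209) - 28*w^3 - 13*w^2 + 140*w - 99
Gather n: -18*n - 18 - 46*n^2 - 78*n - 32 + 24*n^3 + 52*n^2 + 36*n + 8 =24*n^3 + 6*n^2 - 60*n - 42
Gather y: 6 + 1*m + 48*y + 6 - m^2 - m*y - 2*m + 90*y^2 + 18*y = -m^2 - m + 90*y^2 + y*(66 - m) + 12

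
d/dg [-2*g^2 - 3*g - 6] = -4*g - 3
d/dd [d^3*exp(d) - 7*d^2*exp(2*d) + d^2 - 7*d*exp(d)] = d^3*exp(d) - 14*d^2*exp(2*d) + 3*d^2*exp(d) - 14*d*exp(2*d) - 7*d*exp(d) + 2*d - 7*exp(d)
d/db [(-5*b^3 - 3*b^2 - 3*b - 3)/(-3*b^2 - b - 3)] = (15*b^4 + 10*b^3 + 39*b^2 + 6)/(9*b^4 + 6*b^3 + 19*b^2 + 6*b + 9)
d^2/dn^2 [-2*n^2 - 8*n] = -4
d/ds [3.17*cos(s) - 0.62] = -3.17*sin(s)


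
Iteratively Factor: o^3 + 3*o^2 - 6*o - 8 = (o + 4)*(o^2 - o - 2) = (o + 1)*(o + 4)*(o - 2)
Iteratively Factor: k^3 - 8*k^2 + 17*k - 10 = (k - 5)*(k^2 - 3*k + 2) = (k - 5)*(k - 2)*(k - 1)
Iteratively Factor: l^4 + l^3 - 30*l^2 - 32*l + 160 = (l - 5)*(l^3 + 6*l^2 - 32) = (l - 5)*(l + 4)*(l^2 + 2*l - 8) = (l - 5)*(l - 2)*(l + 4)*(l + 4)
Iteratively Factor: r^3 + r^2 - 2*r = (r + 2)*(r^2 - r) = (r - 1)*(r + 2)*(r)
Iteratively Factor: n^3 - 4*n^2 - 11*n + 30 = (n - 2)*(n^2 - 2*n - 15) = (n - 5)*(n - 2)*(n + 3)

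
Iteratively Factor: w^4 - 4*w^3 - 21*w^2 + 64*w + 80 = (w - 5)*(w^3 + w^2 - 16*w - 16) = (w - 5)*(w - 4)*(w^2 + 5*w + 4) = (w - 5)*(w - 4)*(w + 4)*(w + 1)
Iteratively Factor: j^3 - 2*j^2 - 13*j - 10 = (j - 5)*(j^2 + 3*j + 2) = (j - 5)*(j + 1)*(j + 2)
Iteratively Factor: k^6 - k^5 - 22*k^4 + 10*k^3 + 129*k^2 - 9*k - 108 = (k - 4)*(k^5 + 3*k^4 - 10*k^3 - 30*k^2 + 9*k + 27) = (k - 4)*(k + 3)*(k^4 - 10*k^2 + 9) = (k - 4)*(k + 1)*(k + 3)*(k^3 - k^2 - 9*k + 9) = (k - 4)*(k + 1)*(k + 3)^2*(k^2 - 4*k + 3) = (k - 4)*(k - 1)*(k + 1)*(k + 3)^2*(k - 3)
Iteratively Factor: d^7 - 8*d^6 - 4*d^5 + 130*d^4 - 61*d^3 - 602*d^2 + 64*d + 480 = (d - 4)*(d^6 - 4*d^5 - 20*d^4 + 50*d^3 + 139*d^2 - 46*d - 120) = (d - 4)*(d + 3)*(d^5 - 7*d^4 + d^3 + 47*d^2 - 2*d - 40) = (d - 4)*(d + 2)*(d + 3)*(d^4 - 9*d^3 + 19*d^2 + 9*d - 20) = (d - 4)*(d + 1)*(d + 2)*(d + 3)*(d^3 - 10*d^2 + 29*d - 20) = (d - 4)^2*(d + 1)*(d + 2)*(d + 3)*(d^2 - 6*d + 5) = (d - 5)*(d - 4)^2*(d + 1)*(d + 2)*(d + 3)*(d - 1)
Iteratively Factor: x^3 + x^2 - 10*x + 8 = (x - 1)*(x^2 + 2*x - 8) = (x - 2)*(x - 1)*(x + 4)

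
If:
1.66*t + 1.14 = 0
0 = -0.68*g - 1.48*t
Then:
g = 1.49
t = -0.69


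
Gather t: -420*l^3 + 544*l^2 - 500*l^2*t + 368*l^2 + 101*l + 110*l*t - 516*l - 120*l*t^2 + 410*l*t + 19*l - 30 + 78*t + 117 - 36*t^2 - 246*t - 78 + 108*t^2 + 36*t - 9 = -420*l^3 + 912*l^2 - 396*l + t^2*(72 - 120*l) + t*(-500*l^2 + 520*l - 132)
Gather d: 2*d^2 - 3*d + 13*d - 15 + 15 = 2*d^2 + 10*d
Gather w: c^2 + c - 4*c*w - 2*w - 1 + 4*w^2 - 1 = c^2 + c + 4*w^2 + w*(-4*c - 2) - 2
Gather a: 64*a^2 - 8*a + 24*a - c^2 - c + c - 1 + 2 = 64*a^2 + 16*a - c^2 + 1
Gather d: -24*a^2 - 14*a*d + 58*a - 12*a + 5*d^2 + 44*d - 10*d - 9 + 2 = -24*a^2 + 46*a + 5*d^2 + d*(34 - 14*a) - 7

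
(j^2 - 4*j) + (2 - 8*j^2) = -7*j^2 - 4*j + 2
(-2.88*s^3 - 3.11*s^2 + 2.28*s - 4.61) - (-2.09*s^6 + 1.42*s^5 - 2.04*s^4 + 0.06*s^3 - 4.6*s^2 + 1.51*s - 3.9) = 2.09*s^6 - 1.42*s^5 + 2.04*s^4 - 2.94*s^3 + 1.49*s^2 + 0.77*s - 0.71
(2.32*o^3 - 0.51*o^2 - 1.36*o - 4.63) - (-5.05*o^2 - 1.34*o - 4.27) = 2.32*o^3 + 4.54*o^2 - 0.02*o - 0.36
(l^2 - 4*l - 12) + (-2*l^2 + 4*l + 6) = -l^2 - 6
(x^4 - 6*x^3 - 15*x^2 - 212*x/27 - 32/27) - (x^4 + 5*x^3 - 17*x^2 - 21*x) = -11*x^3 + 2*x^2 + 355*x/27 - 32/27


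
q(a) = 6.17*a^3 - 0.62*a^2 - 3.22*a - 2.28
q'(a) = 18.51*a^2 - 1.24*a - 3.22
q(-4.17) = -447.03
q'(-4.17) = 323.82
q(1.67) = 19.35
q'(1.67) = 46.33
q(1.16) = 2.78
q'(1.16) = 20.25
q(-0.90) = -4.38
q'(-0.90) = 12.89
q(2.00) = 38.16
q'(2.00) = 68.34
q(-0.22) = -1.67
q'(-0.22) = -2.05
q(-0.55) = -1.72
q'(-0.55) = 3.06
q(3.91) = 344.47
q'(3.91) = 274.91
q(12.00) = 10531.56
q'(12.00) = 2647.34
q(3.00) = 149.07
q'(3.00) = 159.65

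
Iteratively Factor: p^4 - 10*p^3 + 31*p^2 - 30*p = (p)*(p^3 - 10*p^2 + 31*p - 30) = p*(p - 3)*(p^2 - 7*p + 10) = p*(p - 5)*(p - 3)*(p - 2)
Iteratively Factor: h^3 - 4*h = (h - 2)*(h^2 + 2*h) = (h - 2)*(h + 2)*(h)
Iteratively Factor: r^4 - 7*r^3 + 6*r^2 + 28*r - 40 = (r + 2)*(r^3 - 9*r^2 + 24*r - 20) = (r - 2)*(r + 2)*(r^2 - 7*r + 10) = (r - 5)*(r - 2)*(r + 2)*(r - 2)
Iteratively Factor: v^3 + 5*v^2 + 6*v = (v)*(v^2 + 5*v + 6) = v*(v + 3)*(v + 2)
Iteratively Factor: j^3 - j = (j)*(j^2 - 1) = j*(j + 1)*(j - 1)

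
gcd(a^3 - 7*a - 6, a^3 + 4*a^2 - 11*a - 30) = a^2 - a - 6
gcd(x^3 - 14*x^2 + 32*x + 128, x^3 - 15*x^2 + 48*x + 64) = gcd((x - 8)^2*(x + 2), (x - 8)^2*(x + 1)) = x^2 - 16*x + 64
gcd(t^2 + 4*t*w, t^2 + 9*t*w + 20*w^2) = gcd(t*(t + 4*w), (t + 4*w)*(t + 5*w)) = t + 4*w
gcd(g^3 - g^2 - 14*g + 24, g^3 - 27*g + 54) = g - 3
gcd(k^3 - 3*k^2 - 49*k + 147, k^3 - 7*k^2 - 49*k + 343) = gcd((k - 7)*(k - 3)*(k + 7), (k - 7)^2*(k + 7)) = k^2 - 49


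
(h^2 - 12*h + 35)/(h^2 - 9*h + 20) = (h - 7)/(h - 4)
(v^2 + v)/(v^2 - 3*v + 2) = v*(v + 1)/(v^2 - 3*v + 2)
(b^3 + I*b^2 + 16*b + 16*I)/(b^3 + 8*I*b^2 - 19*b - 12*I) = (b - 4*I)/(b + 3*I)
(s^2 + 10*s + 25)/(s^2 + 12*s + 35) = (s + 5)/(s + 7)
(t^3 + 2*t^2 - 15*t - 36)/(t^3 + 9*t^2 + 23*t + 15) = (t^2 - t - 12)/(t^2 + 6*t + 5)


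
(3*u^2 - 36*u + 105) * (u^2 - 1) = 3*u^4 - 36*u^3 + 102*u^2 + 36*u - 105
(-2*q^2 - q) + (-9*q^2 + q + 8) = 8 - 11*q^2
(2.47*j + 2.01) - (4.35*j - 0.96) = 2.97 - 1.88*j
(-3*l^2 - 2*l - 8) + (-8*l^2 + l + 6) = -11*l^2 - l - 2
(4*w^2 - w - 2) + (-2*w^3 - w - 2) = -2*w^3 + 4*w^2 - 2*w - 4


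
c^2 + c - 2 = (c - 1)*(c + 2)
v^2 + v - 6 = (v - 2)*(v + 3)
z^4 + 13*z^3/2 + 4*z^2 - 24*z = z*(z - 3/2)*(z + 4)^2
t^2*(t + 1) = t^3 + t^2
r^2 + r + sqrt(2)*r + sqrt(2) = (r + 1)*(r + sqrt(2))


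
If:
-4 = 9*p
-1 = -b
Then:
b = 1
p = -4/9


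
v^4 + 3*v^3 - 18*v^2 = v^2*(v - 3)*(v + 6)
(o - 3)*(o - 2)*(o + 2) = o^3 - 3*o^2 - 4*o + 12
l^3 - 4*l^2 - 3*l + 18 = (l - 3)^2*(l + 2)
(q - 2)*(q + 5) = q^2 + 3*q - 10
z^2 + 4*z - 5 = (z - 1)*(z + 5)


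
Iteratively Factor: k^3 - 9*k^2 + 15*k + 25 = (k - 5)*(k^2 - 4*k - 5) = (k - 5)*(k + 1)*(k - 5)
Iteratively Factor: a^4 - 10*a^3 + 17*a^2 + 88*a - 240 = (a - 5)*(a^3 - 5*a^2 - 8*a + 48) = (a - 5)*(a - 4)*(a^2 - a - 12) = (a - 5)*(a - 4)^2*(a + 3)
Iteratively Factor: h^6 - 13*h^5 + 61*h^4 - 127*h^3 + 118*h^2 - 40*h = (h - 2)*(h^5 - 11*h^4 + 39*h^3 - 49*h^2 + 20*h) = (h - 2)*(h - 1)*(h^4 - 10*h^3 + 29*h^2 - 20*h) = (h - 4)*(h - 2)*(h - 1)*(h^3 - 6*h^2 + 5*h) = (h - 5)*(h - 4)*(h - 2)*(h - 1)*(h^2 - h) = (h - 5)*(h - 4)*(h - 2)*(h - 1)^2*(h)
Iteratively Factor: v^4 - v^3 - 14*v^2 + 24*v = (v)*(v^3 - v^2 - 14*v + 24) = v*(v - 3)*(v^2 + 2*v - 8) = v*(v - 3)*(v - 2)*(v + 4)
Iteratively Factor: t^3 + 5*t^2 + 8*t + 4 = (t + 2)*(t^2 + 3*t + 2) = (t + 2)^2*(t + 1)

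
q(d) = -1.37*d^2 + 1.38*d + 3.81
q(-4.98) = -37.04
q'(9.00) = -23.28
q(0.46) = 4.15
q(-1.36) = -0.60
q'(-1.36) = 5.11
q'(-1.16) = 4.56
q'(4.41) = -10.70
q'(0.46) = 0.12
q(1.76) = 2.00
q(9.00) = -94.74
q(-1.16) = 0.37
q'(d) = 1.38 - 2.74*d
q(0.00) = 3.81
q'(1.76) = -3.44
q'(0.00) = 1.38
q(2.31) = -0.31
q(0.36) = 4.13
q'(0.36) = 0.39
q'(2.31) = -4.95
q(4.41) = -16.75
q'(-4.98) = 15.03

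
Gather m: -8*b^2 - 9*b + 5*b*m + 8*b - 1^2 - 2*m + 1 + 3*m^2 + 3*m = -8*b^2 - b + 3*m^2 + m*(5*b + 1)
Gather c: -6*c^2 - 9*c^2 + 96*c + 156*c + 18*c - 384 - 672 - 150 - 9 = -15*c^2 + 270*c - 1215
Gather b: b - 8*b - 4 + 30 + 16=42 - 7*b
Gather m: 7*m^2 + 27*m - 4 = 7*m^2 + 27*m - 4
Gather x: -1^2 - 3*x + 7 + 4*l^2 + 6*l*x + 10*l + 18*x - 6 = 4*l^2 + 10*l + x*(6*l + 15)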